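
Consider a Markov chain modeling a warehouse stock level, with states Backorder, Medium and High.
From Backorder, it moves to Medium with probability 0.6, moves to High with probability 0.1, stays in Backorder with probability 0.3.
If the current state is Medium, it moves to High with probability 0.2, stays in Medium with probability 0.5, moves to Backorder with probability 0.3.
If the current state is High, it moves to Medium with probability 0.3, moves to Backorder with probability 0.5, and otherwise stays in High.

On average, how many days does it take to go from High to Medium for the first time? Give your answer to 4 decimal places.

2.3529

Let t(s) be the expected number of days to first reach Medium from state s, with t(Medium) = 0. Conditioning on the first day:
t(Backorder) = 1 + 0.3·t(Backorder) + 0.1·t(High)
t(High) = 1 + 0.5·t(Backorder) + 0.2·t(High)
Solving: t(Backorder) = 1.7647, t(High) = 2.3529.
Expected days from High to Medium: 2.3529.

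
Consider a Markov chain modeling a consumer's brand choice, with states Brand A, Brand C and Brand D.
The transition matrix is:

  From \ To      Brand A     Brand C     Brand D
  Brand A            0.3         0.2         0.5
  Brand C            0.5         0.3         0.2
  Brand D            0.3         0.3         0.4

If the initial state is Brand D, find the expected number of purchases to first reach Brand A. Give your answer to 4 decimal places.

Let t(s) be the expected number of purchases to first reach Brand A from state s, with t(Brand A) = 0. Conditioning on the first purchase:
t(Brand C) = 1 + 0.3·t(Brand C) + 0.2·t(Brand D)
t(Brand D) = 1 + 0.3·t(Brand C) + 0.4·t(Brand D)
Solving: t(Brand C) = 2.2222, t(Brand D) = 2.7778.
Expected purchases from Brand D to Brand A: 2.7778.

2.7778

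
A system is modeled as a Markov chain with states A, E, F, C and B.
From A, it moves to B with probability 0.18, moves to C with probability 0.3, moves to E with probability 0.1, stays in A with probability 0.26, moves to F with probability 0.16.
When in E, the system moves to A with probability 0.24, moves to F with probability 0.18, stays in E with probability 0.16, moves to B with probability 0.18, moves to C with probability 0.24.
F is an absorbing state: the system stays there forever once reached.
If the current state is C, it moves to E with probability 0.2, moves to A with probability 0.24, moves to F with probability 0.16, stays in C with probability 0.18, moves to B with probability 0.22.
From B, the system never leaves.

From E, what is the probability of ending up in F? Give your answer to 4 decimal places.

0.4732

Let h(s) be the probability of absorption at F starting from transient state s. Then h(F) = 1 and h(B) = 0. By first-step analysis:
h(A) = 0.26·h(A) + 0.1·h(E) + 0.16·1 + 0.3·h(C) + 0.18·0
h(E) = 0.24·h(A) + 0.16·h(E) + 0.18·1 + 0.24·h(C) + 0.18·0
h(C) = 0.24·h(A) + 0.2·h(E) + 0.16·1 + 0.18·h(C) + 0.22·0
Solving: h(A) = 0.4607, h(E) = 0.4732, h(C) = 0.4454.
Starting from E, the probability is 0.4732.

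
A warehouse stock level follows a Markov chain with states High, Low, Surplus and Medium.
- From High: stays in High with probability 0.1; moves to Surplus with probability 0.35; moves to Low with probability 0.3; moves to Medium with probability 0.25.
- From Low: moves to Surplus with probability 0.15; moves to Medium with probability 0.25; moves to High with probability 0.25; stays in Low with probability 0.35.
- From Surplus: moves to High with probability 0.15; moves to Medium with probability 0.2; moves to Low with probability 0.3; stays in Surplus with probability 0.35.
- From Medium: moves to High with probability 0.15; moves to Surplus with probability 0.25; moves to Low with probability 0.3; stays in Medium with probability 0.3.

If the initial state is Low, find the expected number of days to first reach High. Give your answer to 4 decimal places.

Let t(s) be the expected number of days to first reach High from state s, with t(High) = 0. Conditioning on the first day:
t(Low) = 1 + 0.35·t(Low) + 0.15·t(Surplus) + 0.25·t(Medium)
t(Surplus) = 1 + 0.3·t(Low) + 0.35·t(Surplus) + 0.2·t(Medium)
t(Medium) = 1 + 0.3·t(Low) + 0.25·t(Surplus) + 0.3·t(Medium)
Solving: t(Low) = 4.9275, t(Surplus) = 5.5072, t(Medium) = 5.5072.
Expected days from Low to High: 4.9275.

4.9275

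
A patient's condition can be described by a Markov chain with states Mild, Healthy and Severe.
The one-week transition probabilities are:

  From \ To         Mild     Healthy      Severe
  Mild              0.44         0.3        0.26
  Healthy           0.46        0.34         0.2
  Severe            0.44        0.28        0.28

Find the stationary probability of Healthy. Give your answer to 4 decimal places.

0.3074

Let the stationary distribution be π with π = πP and π_1 + π_2 + π_3 = 1.
π_1 = 0.44·π_1 + 0.46·π_2 + 0.44·π_3
π_2 = 0.3·π_1 + 0.34·π_2 + 0.28·π_3
Solving with the normalization constraint gives π = (0.4461, 0.3074, 0.2465).
So the stationary probability of Healthy is 0.3074.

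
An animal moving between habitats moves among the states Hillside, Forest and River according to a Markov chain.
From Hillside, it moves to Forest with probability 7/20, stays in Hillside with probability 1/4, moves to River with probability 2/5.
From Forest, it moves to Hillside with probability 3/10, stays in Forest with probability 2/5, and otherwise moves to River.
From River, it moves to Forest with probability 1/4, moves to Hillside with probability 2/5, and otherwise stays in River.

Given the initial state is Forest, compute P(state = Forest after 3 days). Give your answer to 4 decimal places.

Propagate the distribution vector 3 days from Forest.
After 0 days: (0.0000, 1.0000, 0.0000)
After 1 day: (0.3000, 0.4000, 0.3000)
After 2 days: (0.3150, 0.3400, 0.3450)
After 3 days: (0.3188, 0.3325, 0.3488)
P(in Forest after 3 days) = 0.3325

0.3325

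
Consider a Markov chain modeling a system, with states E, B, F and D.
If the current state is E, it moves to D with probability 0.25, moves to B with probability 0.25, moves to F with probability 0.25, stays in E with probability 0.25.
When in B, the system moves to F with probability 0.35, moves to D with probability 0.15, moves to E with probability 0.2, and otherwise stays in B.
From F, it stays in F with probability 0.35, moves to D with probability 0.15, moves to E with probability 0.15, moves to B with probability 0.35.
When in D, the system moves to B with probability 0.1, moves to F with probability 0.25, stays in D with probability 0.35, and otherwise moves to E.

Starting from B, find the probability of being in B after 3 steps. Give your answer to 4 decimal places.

Propagate the distribution vector 3 steps from B.
After 0 steps: (0.0000, 1.0000, 0.0000, 0.0000)
After 1 step: (0.2000, 0.3000, 0.3500, 0.1500)
After 2 steps: (0.2075, 0.2775, 0.3150, 0.2000)
After 3 steps: (0.2146, 0.2654, 0.3093, 0.2108)
P(in B after 3 steps) = 0.2654

0.2654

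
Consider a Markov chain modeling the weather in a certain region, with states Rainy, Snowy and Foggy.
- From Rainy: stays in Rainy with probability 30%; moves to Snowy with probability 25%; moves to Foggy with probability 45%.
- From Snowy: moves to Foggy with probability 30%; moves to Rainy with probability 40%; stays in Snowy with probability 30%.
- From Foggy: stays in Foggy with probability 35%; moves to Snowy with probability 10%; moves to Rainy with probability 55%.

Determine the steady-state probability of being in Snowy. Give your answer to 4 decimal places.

Let the stationary distribution be π with π = πP and π_1 + π_2 + π_3 = 1.
π_1 = 0.3·π_1 + 0.4·π_2 + 0.55·π_3
π_2 = 0.25·π_1 + 0.3·π_2 + 0.1·π_3
Solving with the normalization constraint gives π = (0.4156, 0.2029, 0.3814).
So the stationary probability of Snowy is 0.2029.

0.2029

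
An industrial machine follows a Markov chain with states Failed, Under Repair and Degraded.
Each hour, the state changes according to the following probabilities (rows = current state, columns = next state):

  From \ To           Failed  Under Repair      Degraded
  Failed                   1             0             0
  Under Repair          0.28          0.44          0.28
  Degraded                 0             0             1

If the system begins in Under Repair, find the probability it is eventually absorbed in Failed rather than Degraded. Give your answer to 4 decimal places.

Let h(s) be the probability of absorption at Failed starting from transient state s. Then h(Failed) = 1 and h(Degraded) = 0. By first-step analysis:
h(Under Repair) = 0.28·1 + 0.44·h(Under Repair) + 0.28·0
Solving: h(Under Repair) = 0.5000.
Starting from Under Repair, the probability is 0.5000.

0.5000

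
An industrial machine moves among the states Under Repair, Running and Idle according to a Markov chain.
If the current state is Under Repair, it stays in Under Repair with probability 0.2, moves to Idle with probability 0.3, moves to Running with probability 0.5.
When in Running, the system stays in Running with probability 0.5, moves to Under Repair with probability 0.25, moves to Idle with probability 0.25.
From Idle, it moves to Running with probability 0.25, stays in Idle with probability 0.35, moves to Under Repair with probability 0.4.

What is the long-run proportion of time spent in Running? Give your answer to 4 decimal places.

Let the stationary distribution be π with π = πP and π_1 + π_2 + π_3 = 1.
π_1 = 0.2·π_1 + 0.25·π_2 + 0.4·π_3
π_2 = 0.5·π_1 + 0.5·π_2 + 0.25·π_3
Solving with the normalization constraint gives π = (0.2800, 0.4267, 0.2933).
So the stationary probability of Running is 0.4267.

0.4267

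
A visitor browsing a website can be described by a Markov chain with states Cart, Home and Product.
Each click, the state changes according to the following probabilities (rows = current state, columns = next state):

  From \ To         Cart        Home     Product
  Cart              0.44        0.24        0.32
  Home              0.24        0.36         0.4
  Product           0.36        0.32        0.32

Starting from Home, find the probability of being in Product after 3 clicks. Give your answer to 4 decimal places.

Propagate the distribution vector 3 clicks from Home.
After 0 clicks: (0.0000, 1.0000, 0.0000)
After 1 click: (0.2400, 0.3600, 0.4000)
After 2 clicks: (0.3360, 0.3152, 0.3488)
After 3 clicks: (0.3491, 0.3057, 0.3452)
P(in Product after 3 clicks) = 0.3452

0.3452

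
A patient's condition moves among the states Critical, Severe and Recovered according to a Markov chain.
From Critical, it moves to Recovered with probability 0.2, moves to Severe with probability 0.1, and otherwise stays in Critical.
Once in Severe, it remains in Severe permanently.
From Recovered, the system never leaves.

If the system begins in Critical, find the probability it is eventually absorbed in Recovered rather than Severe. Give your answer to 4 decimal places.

0.6667

Let h(s) be the probability of absorption at Recovered starting from transient state s. Then h(Recovered) = 1 and h(Severe) = 0. By first-step analysis:
h(Critical) = 0.7·h(Critical) + 0.1·0 + 0.2·1
Solving: h(Critical) = 0.6667.
Starting from Critical, the probability is 0.6667.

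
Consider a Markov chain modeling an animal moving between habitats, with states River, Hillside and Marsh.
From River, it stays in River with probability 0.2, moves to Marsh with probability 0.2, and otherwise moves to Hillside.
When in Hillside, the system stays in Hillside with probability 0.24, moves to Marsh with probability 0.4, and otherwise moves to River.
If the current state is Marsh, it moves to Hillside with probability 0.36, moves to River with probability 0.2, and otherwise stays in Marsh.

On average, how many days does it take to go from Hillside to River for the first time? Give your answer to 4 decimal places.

3.4091

Let t(s) be the expected number of days to first reach River from state s, with t(River) = 0. Conditioning on the first day:
t(Hillside) = 1 + 0.24·t(Hillside) + 0.4·t(Marsh)
t(Marsh) = 1 + 0.36·t(Hillside) + 0.44·t(Marsh)
Solving: t(Hillside) = 3.4091, t(Marsh) = 3.9773.
Expected days from Hillside to River: 3.4091.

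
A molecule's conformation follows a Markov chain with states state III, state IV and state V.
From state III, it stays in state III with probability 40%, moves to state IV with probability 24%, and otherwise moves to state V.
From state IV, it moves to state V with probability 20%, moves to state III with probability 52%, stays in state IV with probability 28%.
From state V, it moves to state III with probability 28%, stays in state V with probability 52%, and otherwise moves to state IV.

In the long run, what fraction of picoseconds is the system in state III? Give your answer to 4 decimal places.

0.3820

Let the stationary distribution be π with π = πP and π_1 + π_2 + π_3 = 1.
π_1 = 0.4·π_1 + 0.52·π_2 + 0.28·π_3
π_2 = 0.24·π_1 + 0.28·π_2 + 0.2·π_3
Solving with the normalization constraint gives π = (0.3820, 0.2340, 0.3840).
So the stationary probability of state III is 0.3820.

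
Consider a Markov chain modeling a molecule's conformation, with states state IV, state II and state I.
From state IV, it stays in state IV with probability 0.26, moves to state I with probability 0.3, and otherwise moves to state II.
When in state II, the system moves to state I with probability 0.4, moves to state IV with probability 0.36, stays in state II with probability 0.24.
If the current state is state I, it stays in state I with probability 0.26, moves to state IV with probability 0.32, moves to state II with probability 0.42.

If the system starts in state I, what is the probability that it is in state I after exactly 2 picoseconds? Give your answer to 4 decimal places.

Sum over the intermediate state after 1 picosecond:
P = P(state I→state IV)·P(state IV→state I) + P(state I→state II)·P(state II→state I) + P(state I→state I)·P(state I→state I)
  = 0.32×0.3 + 0.42×0.4 + 0.26×0.26
  = 0.0960 + 0.1680 + 0.0676 = 0.3316

0.3316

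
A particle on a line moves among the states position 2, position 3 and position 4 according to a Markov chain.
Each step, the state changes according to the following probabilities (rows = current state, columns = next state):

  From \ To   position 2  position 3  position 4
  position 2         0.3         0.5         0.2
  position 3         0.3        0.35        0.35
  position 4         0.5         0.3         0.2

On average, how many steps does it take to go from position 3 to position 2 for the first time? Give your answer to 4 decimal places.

Let t(s) be the expected number of steps to first reach position 2 from state s, with t(position 2) = 0. Conditioning on the first step:
t(position 3) = 1 + 0.35·t(position 3) + 0.35·t(position 4)
t(position 4) = 1 + 0.3·t(position 3) + 0.2·t(position 4)
Solving: t(position 3) = 2.7711, t(position 4) = 2.2892.
Expected steps from position 3 to position 2: 2.7711.

2.7711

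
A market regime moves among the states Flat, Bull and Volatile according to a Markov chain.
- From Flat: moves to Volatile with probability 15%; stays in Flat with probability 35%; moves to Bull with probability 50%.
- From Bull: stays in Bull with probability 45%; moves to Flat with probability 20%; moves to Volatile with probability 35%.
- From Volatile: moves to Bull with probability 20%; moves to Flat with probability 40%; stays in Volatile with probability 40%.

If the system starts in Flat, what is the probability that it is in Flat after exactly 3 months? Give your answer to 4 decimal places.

Propagate the distribution vector 3 months from Flat.
After 0 months: (1.0000, 0.0000, 0.0000)
After 1 month: (0.3500, 0.5000, 0.1500)
After 2 months: (0.2825, 0.4300, 0.2875)
After 3 months: (0.2999, 0.3923, 0.3079)
P(in Flat after 3 months) = 0.2999

0.2999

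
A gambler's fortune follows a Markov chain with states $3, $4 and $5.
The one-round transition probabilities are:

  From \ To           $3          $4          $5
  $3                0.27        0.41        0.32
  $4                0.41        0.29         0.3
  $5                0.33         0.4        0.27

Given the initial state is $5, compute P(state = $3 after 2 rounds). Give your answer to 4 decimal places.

Sum over the intermediate state after 1 round:
P = P($5→$3)·P($3→$3) + P($5→$4)·P($4→$3) + P($5→$5)·P($5→$3)
  = 0.33×0.27 + 0.4×0.41 + 0.27×0.33
  = 0.0891 + 0.1640 + 0.0891 = 0.3422

0.3422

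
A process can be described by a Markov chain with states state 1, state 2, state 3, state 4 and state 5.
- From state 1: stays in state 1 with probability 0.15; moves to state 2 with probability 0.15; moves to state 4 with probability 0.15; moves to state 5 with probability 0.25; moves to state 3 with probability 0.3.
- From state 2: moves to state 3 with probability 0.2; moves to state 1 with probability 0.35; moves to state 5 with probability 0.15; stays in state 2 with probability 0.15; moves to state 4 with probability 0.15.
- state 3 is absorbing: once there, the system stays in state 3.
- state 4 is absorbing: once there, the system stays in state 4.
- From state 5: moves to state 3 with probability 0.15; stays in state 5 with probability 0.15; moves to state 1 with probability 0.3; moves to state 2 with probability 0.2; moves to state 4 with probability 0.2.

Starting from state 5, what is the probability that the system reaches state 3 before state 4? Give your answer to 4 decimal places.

Let h(s) be the probability of absorption at state 3 starting from transient state s. Then h(state 3) = 1 and h(state 4) = 0. By first-step analysis:
h(state 1) = 0.15·h(state 1) + 0.15·h(state 2) + 0.3·1 + 0.15·0 + 0.25·h(state 5)
h(state 2) = 0.35·h(state 1) + 0.15·h(state 2) + 0.2·1 + 0.15·0 + 0.15·h(state 5)
h(state 5) = 0.3·h(state 1) + 0.2·h(state 2) + 0.15·1 + 0.2·0 + 0.15·h(state 5)
Solving: h(state 1) = 0.6107, h(state 2) = 0.5800, h(state 5) = 0.5285.
Starting from state 5, the probability is 0.5285.

0.5285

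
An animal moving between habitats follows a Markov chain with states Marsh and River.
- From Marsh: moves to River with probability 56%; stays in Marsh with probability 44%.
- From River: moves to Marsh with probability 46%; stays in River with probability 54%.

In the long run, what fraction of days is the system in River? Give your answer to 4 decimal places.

Let the stationary distribution be π with π = πP and π_1 + π_2 = 1.
π_1 = 0.44·π_1 + 0.46·π_2
Solving with the normalization constraint gives π = (0.4510, 0.5490).
So the stationary probability of River is 0.5490.

0.5490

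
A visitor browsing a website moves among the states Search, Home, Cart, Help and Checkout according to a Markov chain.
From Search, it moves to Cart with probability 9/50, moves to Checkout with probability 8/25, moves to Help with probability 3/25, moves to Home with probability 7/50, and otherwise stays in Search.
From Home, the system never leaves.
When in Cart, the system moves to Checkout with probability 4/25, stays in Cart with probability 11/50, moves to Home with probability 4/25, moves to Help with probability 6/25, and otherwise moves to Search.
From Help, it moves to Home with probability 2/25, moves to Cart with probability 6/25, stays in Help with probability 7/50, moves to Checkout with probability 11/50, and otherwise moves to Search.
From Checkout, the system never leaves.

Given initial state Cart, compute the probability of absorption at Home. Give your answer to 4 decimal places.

Let h(s) be the probability of absorption at Home starting from transient state s. Then h(Home) = 1 and h(Checkout) = 0. By first-step analysis:
h(Search) = 0.24·h(Search) + 0.14·1 + 0.18·h(Cart) + 0.12·h(Help) + 0.32·0
h(Cart) = 0.22·h(Search) + 0.16·1 + 0.22·h(Cart) + 0.24·h(Help) + 0.16·0
h(Help) = 0.32·h(Search) + 0.08·1 + 0.24·h(Cart) + 0.14·h(Help) + 0.22·0
Solving: h(Search) = 0.3304, h(Cart) = 0.3990, h(Help) = 0.3273.
Starting from Cart, the probability is 0.3990.

0.3990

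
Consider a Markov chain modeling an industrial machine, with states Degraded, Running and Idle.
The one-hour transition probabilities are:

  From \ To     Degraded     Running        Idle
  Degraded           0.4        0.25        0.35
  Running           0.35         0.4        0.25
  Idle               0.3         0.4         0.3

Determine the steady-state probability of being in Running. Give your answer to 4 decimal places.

0.3471

Let the stationary distribution be π with π = πP and π_1 + π_2 + π_3 = 1.
π_1 = 0.4·π_1 + 0.35·π_2 + 0.3·π_3
π_2 = 0.25·π_1 + 0.4·π_2 + 0.4·π_3
Solving with the normalization constraint gives π = (0.3526, 0.3471, 0.3003).
So the stationary probability of Running is 0.3471.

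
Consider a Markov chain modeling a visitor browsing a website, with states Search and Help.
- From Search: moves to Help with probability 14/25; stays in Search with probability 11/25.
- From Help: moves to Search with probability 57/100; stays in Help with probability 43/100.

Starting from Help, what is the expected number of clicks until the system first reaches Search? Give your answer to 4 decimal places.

1.7544

Let t(s) be the expected number of clicks to first reach Search from state s, with t(Search) = 0. Conditioning on the first click:
t(Help) = 1 + 0.43·t(Help)
Solving: t(Help) = 1.7544.
Expected clicks from Help to Search: 1.7544.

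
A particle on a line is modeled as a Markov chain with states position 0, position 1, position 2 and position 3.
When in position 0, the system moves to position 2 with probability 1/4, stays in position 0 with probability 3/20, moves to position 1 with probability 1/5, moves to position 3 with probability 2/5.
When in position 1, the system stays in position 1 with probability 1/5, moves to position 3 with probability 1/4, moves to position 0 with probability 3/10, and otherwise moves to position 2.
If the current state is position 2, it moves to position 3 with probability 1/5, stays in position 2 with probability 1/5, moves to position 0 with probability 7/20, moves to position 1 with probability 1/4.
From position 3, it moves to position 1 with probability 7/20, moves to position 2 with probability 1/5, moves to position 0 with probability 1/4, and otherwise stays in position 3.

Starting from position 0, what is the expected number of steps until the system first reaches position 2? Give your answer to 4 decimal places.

Let t(s) be the expected number of steps to first reach position 2 from state s, with t(position 2) = 0. Conditioning on the first step:
t(position 0) = 1 + 0.15·t(position 0) + 0.2·t(position 1) + 0.4·t(position 3)
t(position 1) = 1 + 0.3·t(position 0) + 0.2·t(position 1) + 0.25·t(position 3)
t(position 3) = 1 + 0.25·t(position 0) + 0.35·t(position 1) + 0.2·t(position 3)
Solving: t(position 0) = 4.2577, t(position 1) = 4.2316, t(position 3) = 4.4319.
Expected steps from position 0 to position 2: 4.2577.

4.2577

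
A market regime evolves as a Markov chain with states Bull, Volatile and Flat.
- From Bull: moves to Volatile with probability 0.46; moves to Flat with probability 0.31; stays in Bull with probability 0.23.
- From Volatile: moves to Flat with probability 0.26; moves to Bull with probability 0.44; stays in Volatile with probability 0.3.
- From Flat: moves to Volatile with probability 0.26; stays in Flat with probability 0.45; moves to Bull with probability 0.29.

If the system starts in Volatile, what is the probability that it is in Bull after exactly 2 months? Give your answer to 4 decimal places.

Sum over the intermediate state after 1 month:
P = P(Volatile→Bull)·P(Bull→Bull) + P(Volatile→Volatile)·P(Volatile→Bull) + P(Volatile→Flat)·P(Flat→Bull)
  = 0.44×0.23 + 0.3×0.44 + 0.26×0.29
  = 0.1012 + 0.1320 + 0.0754 = 0.3086

0.3086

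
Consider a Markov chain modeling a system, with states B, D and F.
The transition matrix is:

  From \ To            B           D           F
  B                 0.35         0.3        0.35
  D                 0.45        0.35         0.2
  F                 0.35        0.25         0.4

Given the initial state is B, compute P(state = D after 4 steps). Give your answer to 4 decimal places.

0.2989

Propagate the distribution vector 4 steps from B.
After 0 steps: (1.0000, 0.0000, 0.0000)
After 1 step: (0.3500, 0.3000, 0.3500)
After 2 steps: (0.3800, 0.2975, 0.3225)
After 3 steps: (0.3798, 0.2988, 0.3215)
After 4 steps: (0.3799, 0.2989, 0.3213)
P(in D after 4 steps) = 0.2989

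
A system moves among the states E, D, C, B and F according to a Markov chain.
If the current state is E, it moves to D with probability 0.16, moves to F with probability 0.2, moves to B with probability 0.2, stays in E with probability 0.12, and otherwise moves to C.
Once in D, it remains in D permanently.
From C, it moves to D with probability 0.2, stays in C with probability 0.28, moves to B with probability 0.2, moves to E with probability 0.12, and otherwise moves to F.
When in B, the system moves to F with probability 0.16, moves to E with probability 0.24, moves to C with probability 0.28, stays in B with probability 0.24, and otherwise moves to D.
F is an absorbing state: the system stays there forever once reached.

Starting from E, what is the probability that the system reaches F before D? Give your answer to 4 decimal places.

0.5524

Let h(s) be the probability of absorption at F starting from transient state s. Then h(F) = 1 and h(D) = 0. By first-step analysis:
h(E) = 0.12·h(E) + 0.16·0 + 0.32·h(C) + 0.2·h(B) + 0.2·1
h(C) = 0.12·h(E) + 0.2·0 + 0.28·h(C) + 0.2·h(B) + 0.2·1
h(B) = 0.24·h(E) + 0.08·0 + 0.28·h(C) + 0.24·h(B) + 0.16·1
Solving: h(E) = 0.5524, h(C) = 0.5311, h(B) = 0.5806.
Starting from E, the probability is 0.5524.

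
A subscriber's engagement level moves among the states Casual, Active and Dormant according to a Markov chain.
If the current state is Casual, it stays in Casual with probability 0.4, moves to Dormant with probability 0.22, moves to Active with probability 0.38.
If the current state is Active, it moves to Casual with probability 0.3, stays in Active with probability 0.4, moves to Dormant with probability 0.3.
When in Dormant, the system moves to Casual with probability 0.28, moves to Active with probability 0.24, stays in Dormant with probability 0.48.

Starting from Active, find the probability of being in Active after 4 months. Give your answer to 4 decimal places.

0.3401

Propagate the distribution vector 4 months from Active.
After 0 months: (0.0000, 1.0000, 0.0000)
After 1 month: (0.3000, 0.4000, 0.3000)
After 2 months: (0.3240, 0.3460, 0.3300)
After 3 months: (0.3258, 0.3407, 0.3335)
After 4 months: (0.3259, 0.3401, 0.3340)
P(in Active after 4 months) = 0.3401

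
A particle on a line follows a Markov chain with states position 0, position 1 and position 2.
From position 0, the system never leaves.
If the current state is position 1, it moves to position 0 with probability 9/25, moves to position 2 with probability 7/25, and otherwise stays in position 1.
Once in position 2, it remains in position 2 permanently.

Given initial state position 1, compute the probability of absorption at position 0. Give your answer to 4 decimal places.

0.5625

Let h(s) be the probability of absorption at position 0 starting from transient state s. Then h(position 0) = 1 and h(position 2) = 0. By first-step analysis:
h(position 1) = 0.36·1 + 0.36·h(position 1) + 0.28·0
Solving: h(position 1) = 0.5625.
Starting from position 1, the probability is 0.5625.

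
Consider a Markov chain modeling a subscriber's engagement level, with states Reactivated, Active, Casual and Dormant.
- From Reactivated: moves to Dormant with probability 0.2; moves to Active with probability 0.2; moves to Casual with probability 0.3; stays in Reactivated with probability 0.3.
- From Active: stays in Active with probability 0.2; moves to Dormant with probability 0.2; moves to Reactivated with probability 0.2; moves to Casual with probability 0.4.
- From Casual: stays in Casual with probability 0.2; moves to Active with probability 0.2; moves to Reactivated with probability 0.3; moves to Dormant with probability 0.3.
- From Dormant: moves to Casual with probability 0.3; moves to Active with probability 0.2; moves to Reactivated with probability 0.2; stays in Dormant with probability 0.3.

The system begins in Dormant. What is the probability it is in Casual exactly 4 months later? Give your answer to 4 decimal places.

Propagate the distribution vector 4 months from Dormant.
After 0 months: (0.0000, 0.0000, 0.0000, 1.0000)
After 1 month: (0.2000, 0.2000, 0.3000, 0.3000)
After 2 months: (0.2500, 0.2000, 0.2900, 0.2600)
After 3 months: (0.2540, 0.2000, 0.2910, 0.2550)
After 4 months: (0.2545, 0.2000, 0.2909, 0.2546)
P(in Casual after 4 months) = 0.2909

0.2909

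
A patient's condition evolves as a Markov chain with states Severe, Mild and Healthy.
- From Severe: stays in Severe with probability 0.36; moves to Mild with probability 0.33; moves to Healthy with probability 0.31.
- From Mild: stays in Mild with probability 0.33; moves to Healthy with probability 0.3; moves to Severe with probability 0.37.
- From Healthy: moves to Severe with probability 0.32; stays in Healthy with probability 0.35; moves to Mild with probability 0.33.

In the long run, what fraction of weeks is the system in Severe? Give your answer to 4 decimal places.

Let the stationary distribution be π with π = πP and π_1 + π_2 + π_3 = 1.
π_1 = 0.36·π_1 + 0.37·π_2 + 0.32·π_3
π_2 = 0.33·π_1 + 0.33·π_2 + 0.33·π_3
Solving with the normalization constraint gives π = (0.3505, 0.3300, 0.3195).
So the stationary probability of Severe is 0.3505.

0.3505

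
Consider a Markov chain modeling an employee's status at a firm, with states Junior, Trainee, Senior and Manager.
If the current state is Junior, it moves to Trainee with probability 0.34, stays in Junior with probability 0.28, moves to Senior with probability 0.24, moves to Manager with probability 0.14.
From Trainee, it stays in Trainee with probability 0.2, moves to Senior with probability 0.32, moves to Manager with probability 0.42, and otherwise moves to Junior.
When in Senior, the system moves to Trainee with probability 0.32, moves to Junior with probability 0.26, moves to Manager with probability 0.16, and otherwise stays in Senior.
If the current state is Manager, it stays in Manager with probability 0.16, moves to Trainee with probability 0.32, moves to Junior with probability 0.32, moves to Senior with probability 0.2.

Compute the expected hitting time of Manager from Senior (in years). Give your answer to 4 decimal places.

4.3268

Let t(s) be the expected number of years to first reach Manager from state s, with t(Manager) = 0. Conditioning on the first year:
t(Junior) = 1 + 0.28·t(Junior) + 0.34·t(Trainee) + 0.24·t(Senior)
t(Trainee) = 1 + 0.06·t(Junior) + 0.2·t(Trainee) + 0.32·t(Senior)
t(Senior) = 1 + 0.26·t(Junior) + 0.32·t(Trainee) + 0.26·t(Senior)
Solving: t(Junior) = 4.3943, t(Trainee) = 3.3103, t(Senior) = 4.3268.
Expected years from Senior to Manager: 4.3268.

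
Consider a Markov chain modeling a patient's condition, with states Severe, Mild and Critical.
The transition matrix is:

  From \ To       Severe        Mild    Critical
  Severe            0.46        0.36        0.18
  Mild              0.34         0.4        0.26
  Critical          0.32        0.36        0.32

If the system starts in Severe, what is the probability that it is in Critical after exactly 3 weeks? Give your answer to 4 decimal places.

Propagate the distribution vector 3 weeks from Severe.
After 0 weeks: (1.0000, 0.0000, 0.0000)
After 1 week: (0.4600, 0.3600, 0.1800)
After 2 weeks: (0.3916, 0.3744, 0.2340)
After 3 weeks: (0.3823, 0.3750, 0.2427)
P(in Critical after 3 weeks) = 0.2427

0.2427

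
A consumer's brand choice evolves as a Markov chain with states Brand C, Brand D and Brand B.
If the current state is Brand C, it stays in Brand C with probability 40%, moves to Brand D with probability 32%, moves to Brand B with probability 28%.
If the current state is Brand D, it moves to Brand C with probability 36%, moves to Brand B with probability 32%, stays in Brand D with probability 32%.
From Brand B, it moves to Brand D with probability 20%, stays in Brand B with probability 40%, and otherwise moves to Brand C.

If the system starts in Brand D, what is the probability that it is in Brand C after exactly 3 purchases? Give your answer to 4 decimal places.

0.3887

Propagate the distribution vector 3 purchases from Brand D.
After 0 purchases: (0.0000, 1.0000, 0.0000)
After 1 purchase: (0.3600, 0.3200, 0.3200)
After 2 purchases: (0.3872, 0.2816, 0.3312)
After 3 purchases: (0.3887, 0.2803, 0.3310)
P(in Brand C after 3 purchases) = 0.3887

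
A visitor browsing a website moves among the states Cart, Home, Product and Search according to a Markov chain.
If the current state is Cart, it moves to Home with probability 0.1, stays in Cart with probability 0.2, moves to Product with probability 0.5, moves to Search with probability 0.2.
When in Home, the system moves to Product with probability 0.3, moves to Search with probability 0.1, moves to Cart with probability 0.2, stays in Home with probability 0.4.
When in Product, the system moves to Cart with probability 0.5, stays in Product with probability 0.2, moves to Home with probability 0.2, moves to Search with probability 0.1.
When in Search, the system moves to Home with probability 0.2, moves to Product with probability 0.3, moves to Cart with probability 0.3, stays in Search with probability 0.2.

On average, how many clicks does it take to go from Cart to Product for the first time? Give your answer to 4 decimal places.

Let t(s) be the expected number of clicks to first reach Product from state s, with t(Product) = 0. Conditioning on the first click:
t(Cart) = 1 + 0.2·t(Cart) + 0.1·t(Home) + 0.2·t(Search)
t(Home) = 1 + 0.2·t(Cart) + 0.4·t(Home) + 0.1·t(Search)
t(Search) = 1 + 0.3·t(Cart) + 0.2·t(Home) + 0.2·t(Search)
Solving: t(Cart) = 2.3279, t(Home) = 2.9180, t(Search) = 2.8525.
Expected clicks from Cart to Product: 2.3279.

2.3279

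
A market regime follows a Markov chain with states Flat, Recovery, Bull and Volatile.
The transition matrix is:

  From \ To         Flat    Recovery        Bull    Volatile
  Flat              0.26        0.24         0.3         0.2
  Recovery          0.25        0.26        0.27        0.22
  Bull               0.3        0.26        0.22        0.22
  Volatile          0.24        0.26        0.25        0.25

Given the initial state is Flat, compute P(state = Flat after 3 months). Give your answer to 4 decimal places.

0.2634

Propagate the distribution vector 3 months from Flat.
After 0 months: (1.0000, 0.0000, 0.0000, 0.0000)
After 1 month: (0.2600, 0.2400, 0.3000, 0.2000)
After 2 months: (0.2656, 0.2548, 0.2588, 0.2208)
After 3 months: (0.2634, 0.2547, 0.2606, 0.2213)
P(in Flat after 3 months) = 0.2634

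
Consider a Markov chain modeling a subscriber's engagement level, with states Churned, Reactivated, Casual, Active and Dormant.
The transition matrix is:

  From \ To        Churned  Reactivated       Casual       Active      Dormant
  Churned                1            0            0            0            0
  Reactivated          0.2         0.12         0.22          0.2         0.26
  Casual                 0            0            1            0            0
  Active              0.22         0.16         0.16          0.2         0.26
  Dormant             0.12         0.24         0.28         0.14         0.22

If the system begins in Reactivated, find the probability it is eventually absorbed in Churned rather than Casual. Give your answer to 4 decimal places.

0.4507

Let h(s) be the probability of absorption at Churned starting from transient state s. Then h(Churned) = 1 and h(Casual) = 0. By first-step analysis:
h(Reactivated) = 0.2·1 + 0.12·h(Reactivated) + 0.22·0 + 0.2·h(Active) + 0.26·h(Dormant)
h(Active) = 0.22·1 + 0.16·h(Reactivated) + 0.16·0 + 0.2·h(Active) + 0.26·h(Dormant)
h(Dormant) = 0.12·1 + 0.24·h(Reactivated) + 0.28·0 + 0.14·h(Active) + 0.22·h(Dormant)
Solving: h(Reactivated) = 0.4507, h(Active) = 0.4887, h(Dormant) = 0.3802.
Starting from Reactivated, the probability is 0.4507.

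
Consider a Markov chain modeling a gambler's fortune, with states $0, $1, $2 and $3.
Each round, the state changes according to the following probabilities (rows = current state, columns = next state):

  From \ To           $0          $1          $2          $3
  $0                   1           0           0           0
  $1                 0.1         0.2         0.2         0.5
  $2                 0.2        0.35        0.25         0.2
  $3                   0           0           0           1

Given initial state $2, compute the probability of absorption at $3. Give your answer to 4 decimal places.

Let h(s) be the probability of absorption at $3 starting from transient state s. Then h($3) = 1 and h($0) = 0. By first-step analysis:
h($1) = 0.1·0 + 0.2·h($1) + 0.2·h($2) + 0.5·1
h($2) = 0.2·0 + 0.35·h($1) + 0.25·h($2) + 0.2·1
Solving: h($1) = 0.7830, h($2) = 0.6321.
Starting from $2, the probability is 0.6321.

0.6321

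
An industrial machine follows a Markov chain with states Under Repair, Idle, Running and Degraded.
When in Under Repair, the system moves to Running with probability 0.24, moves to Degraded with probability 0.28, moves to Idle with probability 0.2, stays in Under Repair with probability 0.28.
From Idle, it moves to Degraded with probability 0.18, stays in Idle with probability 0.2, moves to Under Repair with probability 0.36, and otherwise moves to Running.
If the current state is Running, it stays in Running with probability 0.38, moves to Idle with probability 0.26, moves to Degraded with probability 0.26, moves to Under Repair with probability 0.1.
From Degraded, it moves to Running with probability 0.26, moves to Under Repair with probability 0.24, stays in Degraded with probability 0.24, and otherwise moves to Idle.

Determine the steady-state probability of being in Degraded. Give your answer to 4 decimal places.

0.2414

Let the stationary distribution be π with π = πP and π_1 + π_2 + π_3 + π_4 = 1.
π_1 = 0.28·π_1 + 0.36·π_2 + 0.1·π_3 + 0.24·π_4
π_2 = 0.2·π_1 + 0.2·π_2 + 0.26·π_3 + 0.26·π_4
π_3 = 0.24·π_1 + 0.26·π_2 + 0.38·π_3 + 0.26·π_4
Solving with the normalization constraint gives π = (0.2367, 0.2319, 0.2901, 0.2414).
So the stationary probability of Degraded is 0.2414.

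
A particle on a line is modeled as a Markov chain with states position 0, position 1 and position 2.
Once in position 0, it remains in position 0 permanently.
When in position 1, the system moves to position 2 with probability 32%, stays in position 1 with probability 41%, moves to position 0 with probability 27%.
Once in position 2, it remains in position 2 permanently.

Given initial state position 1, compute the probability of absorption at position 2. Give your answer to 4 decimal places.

0.5424

Let h(s) be the probability of absorption at position 2 starting from transient state s. Then h(position 2) = 1 and h(position 0) = 0. By first-step analysis:
h(position 1) = 0.27·0 + 0.41·h(position 1) + 0.32·1
Solving: h(position 1) = 0.5424.
Starting from position 1, the probability is 0.5424.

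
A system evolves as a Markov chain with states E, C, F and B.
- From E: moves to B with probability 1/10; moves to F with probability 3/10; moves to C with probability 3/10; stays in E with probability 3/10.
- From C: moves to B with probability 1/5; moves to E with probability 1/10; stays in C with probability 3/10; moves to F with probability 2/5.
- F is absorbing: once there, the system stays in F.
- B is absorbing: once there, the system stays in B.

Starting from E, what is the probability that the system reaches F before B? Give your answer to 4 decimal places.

0.7174

Let h(s) be the probability of absorption at F starting from transient state s. Then h(F) = 1 and h(B) = 0. By first-step analysis:
h(E) = 0.3·h(E) + 0.3·h(C) + 0.3·1 + 0.1·0
h(C) = 0.1·h(E) + 0.3·h(C) + 0.4·1 + 0.2·0
Solving: h(E) = 0.7174, h(C) = 0.6739.
Starting from E, the probability is 0.7174.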